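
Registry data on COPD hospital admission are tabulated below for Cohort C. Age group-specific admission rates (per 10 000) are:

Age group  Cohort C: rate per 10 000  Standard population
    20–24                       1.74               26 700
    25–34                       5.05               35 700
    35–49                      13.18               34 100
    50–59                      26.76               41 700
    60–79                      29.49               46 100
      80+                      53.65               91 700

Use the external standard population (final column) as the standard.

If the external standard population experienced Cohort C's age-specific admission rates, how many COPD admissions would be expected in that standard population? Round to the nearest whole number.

Expected COPD admissions = Σ (standard pop × age-specific rate ÷ 10 000)
= 26 700×1.74/10 000 + 35 700×5.05/10 000 + 34 100×13.18/10 000 + 41 700×26.76/10 000 + 46 100×29.49/10 000 + 91 700×53.65/10 000
= 4.65 + 18.03 + 44.94 + 111.59 + 135.95 + 491.97 = 807.13.

807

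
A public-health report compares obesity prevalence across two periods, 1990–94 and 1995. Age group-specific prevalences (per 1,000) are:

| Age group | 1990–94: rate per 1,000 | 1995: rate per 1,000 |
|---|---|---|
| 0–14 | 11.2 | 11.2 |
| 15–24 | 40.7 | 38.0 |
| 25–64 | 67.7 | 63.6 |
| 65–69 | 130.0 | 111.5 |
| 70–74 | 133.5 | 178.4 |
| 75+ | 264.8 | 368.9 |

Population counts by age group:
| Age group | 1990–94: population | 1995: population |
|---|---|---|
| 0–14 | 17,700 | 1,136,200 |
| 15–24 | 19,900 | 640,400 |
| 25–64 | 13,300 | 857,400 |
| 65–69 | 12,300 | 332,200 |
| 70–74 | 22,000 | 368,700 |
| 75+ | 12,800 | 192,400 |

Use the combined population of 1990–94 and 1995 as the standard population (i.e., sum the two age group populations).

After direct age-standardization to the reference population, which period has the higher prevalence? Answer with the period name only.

1995

Combined standard total = 3,625,300; weights = 0.3183, 0.1821, 0.2402, 0.0950, 0.1078, 0.0566.
1990–94: 0.3183×11.2 + 0.1821×40.7 + 0.2402×67.7 + 0.0950×130.0 + 0.1078×133.5 + 0.0566×264.8 = 68.9666 per 1,000.
1995: 0.3183×11.2 + 0.1821×38.0 + 0.2402×63.6 + 0.0950×111.5 + 0.1078×178.4 + 0.0566×368.9 = 76.4633 per 1,000.
The crude rates (100.35 vs 75.24) would put 1990–94 higher, but that reflects its age composition; once standardized to a common age structure, 1995 has the higher underlying rate.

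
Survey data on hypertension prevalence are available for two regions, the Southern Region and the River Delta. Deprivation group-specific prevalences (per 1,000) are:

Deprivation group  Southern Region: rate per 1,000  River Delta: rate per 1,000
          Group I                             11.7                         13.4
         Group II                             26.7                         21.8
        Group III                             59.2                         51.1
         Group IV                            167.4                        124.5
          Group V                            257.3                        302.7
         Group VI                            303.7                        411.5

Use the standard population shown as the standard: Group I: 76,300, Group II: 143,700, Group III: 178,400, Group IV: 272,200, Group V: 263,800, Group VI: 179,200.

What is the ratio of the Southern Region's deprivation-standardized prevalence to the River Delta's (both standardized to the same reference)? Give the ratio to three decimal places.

Standard total = 1,113,600; weights = 0.0685, 0.1290, 0.1602, 0.2444, 0.2369, 0.1609.
The Southern Region: 0.0685×11.7 + 0.1290×26.7 + 0.1602×59.2 + 0.2444×167.4 + 0.2369×257.3 + 0.1609×303.7 = 164.4718 per 1,000.
The River Delta: 0.0685×13.4 + 0.1290×21.8 + 0.1602×51.1 + 0.2444×124.5 + 0.2369×302.7 + 0.1609×411.5 = 180.2741 per 1,000.
Ratio = 164.4718 ÷ 180.2741 = 0.91234.

0.912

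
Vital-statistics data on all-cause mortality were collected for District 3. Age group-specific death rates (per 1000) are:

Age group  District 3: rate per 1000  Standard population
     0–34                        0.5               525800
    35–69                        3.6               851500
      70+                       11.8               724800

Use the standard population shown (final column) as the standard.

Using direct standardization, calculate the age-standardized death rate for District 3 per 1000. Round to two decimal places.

5.65

Standard total = 2102100; weights = 0.2501, 0.4051, 0.3448.
Standardized rate: 0.2501×0.5 + 0.4051×3.6 + 0.3448×11.8 = 5.6519 per 1000.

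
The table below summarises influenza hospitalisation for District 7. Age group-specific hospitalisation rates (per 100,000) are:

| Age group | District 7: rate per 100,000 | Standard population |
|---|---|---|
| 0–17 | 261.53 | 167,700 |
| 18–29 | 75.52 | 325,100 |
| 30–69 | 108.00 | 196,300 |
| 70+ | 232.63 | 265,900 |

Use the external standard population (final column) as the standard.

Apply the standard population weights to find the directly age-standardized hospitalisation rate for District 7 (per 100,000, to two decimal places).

158.60

Standard total = 955,000; weights = 0.1756, 0.3404, 0.2055, 0.2784.
Standardized rate: 0.1756×261.53 + 0.3404×75.52 + 0.2055×108.00 + 0.2784×232.63 = 158.6040 per 100,000.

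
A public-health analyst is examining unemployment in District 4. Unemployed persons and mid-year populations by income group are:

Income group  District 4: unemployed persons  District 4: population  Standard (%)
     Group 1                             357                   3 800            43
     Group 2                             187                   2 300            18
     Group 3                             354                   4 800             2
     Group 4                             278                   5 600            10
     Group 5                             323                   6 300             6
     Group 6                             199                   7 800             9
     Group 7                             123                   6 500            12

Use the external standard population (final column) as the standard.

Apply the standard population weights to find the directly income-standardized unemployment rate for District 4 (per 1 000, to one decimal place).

69.1

Income-specific rates per 1 000 for District 4: 93.947, 81.304, 73.750, 49.643, 51.270, 25.513, 18.923.
Standard weights: 0.43, 0.18, 0.02, 0.10, 0.06, 0.09, 0.12.
Standardized rate: 0.4300×93.947 + 0.1800×81.304 + 0.0200×73.750 + 0.1000×49.643 + 0.0600×51.270 + 0.0900×25.513 + 0.1200×18.923 = 69.1146 per 1 000.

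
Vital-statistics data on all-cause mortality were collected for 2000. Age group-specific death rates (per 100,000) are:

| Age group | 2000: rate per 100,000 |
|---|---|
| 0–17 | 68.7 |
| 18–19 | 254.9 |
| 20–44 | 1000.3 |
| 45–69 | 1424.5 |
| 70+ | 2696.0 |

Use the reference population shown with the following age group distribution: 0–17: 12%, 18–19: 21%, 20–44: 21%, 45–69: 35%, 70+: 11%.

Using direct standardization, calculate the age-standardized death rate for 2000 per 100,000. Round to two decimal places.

Standard weights: 0.12, 0.21, 0.21, 0.35, 0.11.
Standardized rate: 0.1200×68.7 + 0.2100×254.9 + 0.2100×1000.3 + 0.3500×1424.5 + 0.1100×2696.0 = 1066.9710 per 100,000.

1066.97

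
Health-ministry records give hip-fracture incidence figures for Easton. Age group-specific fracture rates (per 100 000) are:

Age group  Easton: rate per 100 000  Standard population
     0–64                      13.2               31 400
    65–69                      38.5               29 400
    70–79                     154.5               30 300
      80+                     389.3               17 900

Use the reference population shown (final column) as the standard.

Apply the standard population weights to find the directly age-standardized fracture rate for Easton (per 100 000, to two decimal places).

Standard total = 109 000; weights = 0.2881, 0.2697, 0.2780, 0.1642.
Standardized rate: 0.2881×13.2 + 0.2697×38.5 + 0.2780×154.5 + 0.1642×389.3 = 121.0661 per 100 000.

121.07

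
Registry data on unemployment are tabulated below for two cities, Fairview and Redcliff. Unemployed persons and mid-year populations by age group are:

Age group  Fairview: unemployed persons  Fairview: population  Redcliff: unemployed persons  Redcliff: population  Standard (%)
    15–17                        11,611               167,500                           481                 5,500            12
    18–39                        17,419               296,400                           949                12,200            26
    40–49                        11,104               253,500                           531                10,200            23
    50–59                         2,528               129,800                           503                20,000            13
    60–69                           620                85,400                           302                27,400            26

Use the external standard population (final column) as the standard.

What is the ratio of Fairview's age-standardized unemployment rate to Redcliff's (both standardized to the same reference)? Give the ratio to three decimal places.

Age-specific rates per 1,000 for Fairview: 69.319, 58.769, 43.803, 19.476, 7.260.
For Redcliff: 87.455, 77.787, 52.059, 25.150, 11.022.
Standard weights: 0.12, 0.26, 0.23, 0.13, 0.26.
Fairview: 0.1200×69.319 + 0.2600×58.769 + 0.2300×43.803 + 0.1300×19.476 + 0.2600×7.260 = 38.0923 per 1,000.
Redcliff: 0.1200×87.455 + 0.2600×77.787 + 0.2300×52.059 + 0.1300×25.150 + 0.2600×11.022 = 48.8279 per 1,000.
Ratio = 38.0923 ÷ 48.8279 = 0.78013.

0.780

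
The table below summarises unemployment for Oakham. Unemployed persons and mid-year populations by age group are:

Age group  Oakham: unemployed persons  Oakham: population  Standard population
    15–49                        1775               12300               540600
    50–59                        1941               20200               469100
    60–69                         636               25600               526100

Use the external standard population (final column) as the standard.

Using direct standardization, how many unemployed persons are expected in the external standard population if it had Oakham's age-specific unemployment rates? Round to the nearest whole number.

136159

Age-specific rates per 1000 for Oakham: 144.309, 96.089, 24.844.
Expected unemployed persons = Σ (standard pop × age-specific rate ÷ 1000)
= 540600×144.309/1000 + 469100×96.089/1000 + 526100×24.844/1000
= 78013.41 + 45075.40 + 13070.30 = 136159.11.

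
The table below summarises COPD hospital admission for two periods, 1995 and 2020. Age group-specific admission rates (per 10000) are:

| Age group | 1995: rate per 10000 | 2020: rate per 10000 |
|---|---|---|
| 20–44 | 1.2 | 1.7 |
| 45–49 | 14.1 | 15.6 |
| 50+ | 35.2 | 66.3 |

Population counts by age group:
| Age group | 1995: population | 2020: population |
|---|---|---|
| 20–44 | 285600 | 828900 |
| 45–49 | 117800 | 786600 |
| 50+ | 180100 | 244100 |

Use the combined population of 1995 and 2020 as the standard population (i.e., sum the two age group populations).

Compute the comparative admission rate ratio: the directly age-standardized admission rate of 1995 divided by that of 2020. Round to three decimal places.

0.658

Combined standard total = 2443100; weights = 0.4562, 0.3702, 0.1736.
1995: 0.4562×1.2 + 0.3702×14.1 + 0.1736×35.2 = 11.8789 per 10000.
2020: 0.4562×1.7 + 0.3702×15.6 + 0.1736×66.3 = 18.0622 per 10000.
Ratio = 11.8789 ÷ 18.0622 = 0.65767.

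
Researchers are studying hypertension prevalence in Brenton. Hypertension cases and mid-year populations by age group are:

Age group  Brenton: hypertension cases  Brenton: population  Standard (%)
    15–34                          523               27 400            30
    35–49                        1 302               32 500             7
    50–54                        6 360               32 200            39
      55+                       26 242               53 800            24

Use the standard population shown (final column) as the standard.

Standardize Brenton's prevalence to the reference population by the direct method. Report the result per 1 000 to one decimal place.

202.6

Age-specific rates per 1 000 for Brenton: 19.088, 40.062, 197.516, 487.770.
Standard weights: 0.30, 0.07, 0.39, 0.24.
Standardized rate: 0.3000×19.088 + 0.0700×40.062 + 0.3900×197.516 + 0.2400×487.770 = 202.6263 per 1 000.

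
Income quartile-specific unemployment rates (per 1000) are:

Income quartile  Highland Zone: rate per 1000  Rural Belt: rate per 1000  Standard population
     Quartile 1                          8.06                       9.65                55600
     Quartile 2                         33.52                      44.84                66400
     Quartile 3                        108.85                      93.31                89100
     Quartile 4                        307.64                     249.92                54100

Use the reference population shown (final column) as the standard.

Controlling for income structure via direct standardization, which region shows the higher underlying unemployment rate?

Standard total = 265200; weights = 0.2097, 0.2504, 0.3360, 0.2040.
The Highland Zone: 0.2097×8.06 + 0.2504×33.52 + 0.3360×108.85 + 0.2040×307.64 = 109.4107 per 1000.
The Rural Belt: 0.2097×9.65 + 0.2504×44.84 + 0.3360×93.31 + 0.2040×249.92 = 95.5826 per 1000.

Highland Zone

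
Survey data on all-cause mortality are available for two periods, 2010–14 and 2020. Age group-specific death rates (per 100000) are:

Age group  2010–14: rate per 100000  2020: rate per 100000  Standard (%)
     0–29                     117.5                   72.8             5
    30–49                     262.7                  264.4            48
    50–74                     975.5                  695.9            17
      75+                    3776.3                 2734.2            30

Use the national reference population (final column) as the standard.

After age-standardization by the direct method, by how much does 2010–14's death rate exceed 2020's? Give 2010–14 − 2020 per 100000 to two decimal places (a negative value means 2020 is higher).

361.58

Standard weights: 0.05, 0.48, 0.17, 0.30.
2010–14: 0.0500×117.5 + 0.4800×262.7 + 0.1700×975.5 + 0.3000×3776.3 = 1430.6960 per 100000.
2020: 0.0500×72.8 + 0.4800×264.4 + 0.1700×695.9 + 0.3000×2734.2 = 1069.1150 per 100000.
Difference = 1430.6960 − 1069.1150 = 361.5810.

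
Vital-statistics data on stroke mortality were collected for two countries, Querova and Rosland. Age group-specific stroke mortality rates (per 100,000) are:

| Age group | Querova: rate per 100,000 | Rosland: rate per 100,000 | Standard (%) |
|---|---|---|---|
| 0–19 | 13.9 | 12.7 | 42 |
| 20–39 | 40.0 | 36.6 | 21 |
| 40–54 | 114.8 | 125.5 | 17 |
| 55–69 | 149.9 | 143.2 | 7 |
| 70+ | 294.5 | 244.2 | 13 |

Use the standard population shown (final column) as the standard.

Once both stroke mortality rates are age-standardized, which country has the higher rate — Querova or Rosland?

Standard weights: 0.42, 0.21, 0.17, 0.07, 0.13.
Querova: 0.4200×13.9 + 0.2100×40.0 + 0.1700×114.8 + 0.0700×149.9 + 0.1300×294.5 = 82.5320 per 100,000.
Rosland: 0.4200×12.7 + 0.2100×36.6 + 0.1700×125.5 + 0.0700×143.2 + 0.1300×244.2 = 76.1250 per 100,000.

Querova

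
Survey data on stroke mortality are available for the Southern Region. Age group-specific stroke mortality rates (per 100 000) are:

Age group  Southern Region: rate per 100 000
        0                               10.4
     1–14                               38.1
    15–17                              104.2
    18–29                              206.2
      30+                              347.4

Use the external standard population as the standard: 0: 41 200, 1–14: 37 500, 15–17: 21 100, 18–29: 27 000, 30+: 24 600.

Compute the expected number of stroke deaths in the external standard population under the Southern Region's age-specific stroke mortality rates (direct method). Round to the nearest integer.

182

Expected stroke deaths = Σ (standard pop × age-specific rate ÷ 100 000)
= 41 200×10.4/100 000 + 37 500×38.1/100 000 + 21 100×104.2/100 000 + 27 000×206.2/100 000 + 24 600×347.4/100 000
= 4.28 + 14.29 + 21.99 + 55.67 + 85.46 = 181.69.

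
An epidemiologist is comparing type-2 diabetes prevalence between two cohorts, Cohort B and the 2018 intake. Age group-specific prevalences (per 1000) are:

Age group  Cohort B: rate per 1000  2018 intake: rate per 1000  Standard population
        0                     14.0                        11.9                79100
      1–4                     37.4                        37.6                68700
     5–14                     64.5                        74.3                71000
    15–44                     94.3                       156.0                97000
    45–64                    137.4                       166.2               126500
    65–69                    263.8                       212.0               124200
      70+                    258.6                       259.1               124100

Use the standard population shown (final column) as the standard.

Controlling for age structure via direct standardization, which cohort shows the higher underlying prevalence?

Standard total = 690600; weights = 0.1145, 0.0995, 0.1028, 0.1405, 0.1832, 0.1798, 0.1797.
Cohort B: 0.1145×14.0 + 0.0995×37.4 + 0.1028×64.5 + 0.1405×94.3 + 0.1832×137.4 + 0.1798×263.8 + 0.1797×258.6 = 144.2813 per 1000.
The 2018 intake: 0.1145×11.9 + 0.0995×37.6 + 0.1028×74.3 + 0.1405×156.0 + 0.1832×166.2 + 0.1798×212.0 + 0.1797×259.1 = 149.7838 per 1000.

2018 intake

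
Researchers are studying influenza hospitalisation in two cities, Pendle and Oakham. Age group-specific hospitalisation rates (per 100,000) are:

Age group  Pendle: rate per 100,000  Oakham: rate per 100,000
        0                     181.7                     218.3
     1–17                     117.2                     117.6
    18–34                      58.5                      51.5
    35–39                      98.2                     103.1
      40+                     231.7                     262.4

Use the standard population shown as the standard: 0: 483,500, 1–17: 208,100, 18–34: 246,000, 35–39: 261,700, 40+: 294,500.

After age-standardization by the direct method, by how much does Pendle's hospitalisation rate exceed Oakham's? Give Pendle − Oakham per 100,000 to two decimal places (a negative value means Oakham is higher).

Standard total = 1,493,800; weights = 0.3237, 0.1393, 0.1647, 0.1752, 0.1971.
Pendle: 0.3237×181.7 + 0.1393×117.2 + 0.1647×58.5 + 0.1752×98.2 + 0.1971×231.7 = 147.6549 per 100,000.
Oakham: 0.3237×218.3 + 0.1393×117.6 + 0.1647×51.5 + 0.1752×103.1 + 0.1971×262.4 = 165.3151 per 100,000.
Difference = 147.6549 − 165.3151 = -17.6602.

-17.66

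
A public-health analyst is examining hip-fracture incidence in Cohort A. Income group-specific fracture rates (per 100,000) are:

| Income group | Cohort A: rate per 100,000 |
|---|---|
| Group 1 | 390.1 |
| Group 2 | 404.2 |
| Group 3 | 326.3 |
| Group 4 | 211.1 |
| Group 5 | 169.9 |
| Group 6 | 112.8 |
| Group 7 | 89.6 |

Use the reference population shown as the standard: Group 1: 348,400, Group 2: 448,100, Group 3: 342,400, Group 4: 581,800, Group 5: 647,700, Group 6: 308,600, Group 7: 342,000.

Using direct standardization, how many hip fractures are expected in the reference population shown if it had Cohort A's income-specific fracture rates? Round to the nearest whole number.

Expected hip fractures = Σ (standard pop × income-specific rate ÷ 100,000)
= 348,400×390.1/100,000 + 448,100×404.2/100,000 + 342,400×326.3/100,000 + 581,800×211.1/100,000 + 647,700×169.9/100,000 + 308,600×112.8/100,000 + 342,000×89.6/100,000
= 1359.11 + 1811.22 + 1117.25 + 1228.18 + 1100.44 + 348.10 + 306.43 = 7270.73.

7271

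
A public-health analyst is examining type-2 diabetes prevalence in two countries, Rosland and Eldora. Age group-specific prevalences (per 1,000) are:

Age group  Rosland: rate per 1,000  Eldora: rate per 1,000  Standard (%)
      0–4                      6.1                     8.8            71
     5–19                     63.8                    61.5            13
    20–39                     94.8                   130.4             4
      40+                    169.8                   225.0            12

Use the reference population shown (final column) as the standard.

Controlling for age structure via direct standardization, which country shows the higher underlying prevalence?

Eldora

Standard weights: 0.71, 0.13, 0.04, 0.12.
Rosland: 0.7100×6.1 + 0.1300×63.8 + 0.0400×94.8 + 0.1200×169.8 = 36.7930 per 1,000.
Eldora: 0.7100×8.8 + 0.1300×61.5 + 0.0400×130.4 + 0.1200×225.0 = 46.4590 per 1,000.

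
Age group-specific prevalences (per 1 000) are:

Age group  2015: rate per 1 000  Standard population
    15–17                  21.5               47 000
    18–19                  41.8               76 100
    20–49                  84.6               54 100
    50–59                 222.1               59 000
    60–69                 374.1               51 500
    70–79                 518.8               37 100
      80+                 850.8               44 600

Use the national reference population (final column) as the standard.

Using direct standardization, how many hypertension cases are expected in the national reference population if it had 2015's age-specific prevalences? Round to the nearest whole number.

98332

Expected hypertension cases = Σ (standard pop × age-specific rate ÷ 1 000)
= 47 000×21.5/1 000 + 76 100×41.8/1 000 + 54 100×84.6/1 000 + 59 000×222.1/1 000 + 51 500×374.1/1 000 + 37 100×518.8/1 000 + 44 600×850.8/1 000
= 1010.50 + 3180.98 + 4576.86 + 13103.90 + 19266.15 + 19247.48 + 37945.68 = 98331.55.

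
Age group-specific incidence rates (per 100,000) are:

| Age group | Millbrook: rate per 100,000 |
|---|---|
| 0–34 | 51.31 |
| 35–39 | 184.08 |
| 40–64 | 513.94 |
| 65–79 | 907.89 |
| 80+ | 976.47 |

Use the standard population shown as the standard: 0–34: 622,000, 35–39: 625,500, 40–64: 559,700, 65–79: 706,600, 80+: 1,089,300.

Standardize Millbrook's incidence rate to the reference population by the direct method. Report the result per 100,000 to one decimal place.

593.9

Standard total = 3,603,100; weights = 0.1726, 0.1736, 0.1553, 0.1961, 0.3023.
Standardized rate: 0.1726×51.31 + 0.1736×184.08 + 0.1553×513.94 + 0.1961×907.89 + 0.3023×976.47 = 593.9033 per 100,000.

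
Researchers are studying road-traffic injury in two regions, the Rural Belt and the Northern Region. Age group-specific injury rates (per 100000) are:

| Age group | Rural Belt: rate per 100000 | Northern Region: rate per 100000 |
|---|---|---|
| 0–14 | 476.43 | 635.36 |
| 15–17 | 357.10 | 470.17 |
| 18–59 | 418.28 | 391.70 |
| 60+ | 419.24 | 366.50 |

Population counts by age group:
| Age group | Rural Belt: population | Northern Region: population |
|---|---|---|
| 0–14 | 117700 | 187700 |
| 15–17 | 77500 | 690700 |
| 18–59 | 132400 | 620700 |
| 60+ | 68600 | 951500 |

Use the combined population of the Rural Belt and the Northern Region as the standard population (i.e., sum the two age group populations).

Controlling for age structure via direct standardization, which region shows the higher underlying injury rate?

Northern Region

Combined standard total = 2846800; weights = 0.1073, 0.2698, 0.2645, 0.3583.
The Rural Belt: 0.1073×476.43 + 0.2698×357.10 + 0.2645×418.28 + 0.3583×419.24 = 408.3530 per 100000.
The Northern Region: 0.1073×635.36 + 0.2698×470.17 + 0.2645×391.70 + 0.3583×366.50 = 429.9844 per 100000.
The crude rates (423.75 vs 422.70) would put the Rural Belt higher, but that reflects its age composition; once standardized to a common age structure, the Northern Region has the higher underlying rate.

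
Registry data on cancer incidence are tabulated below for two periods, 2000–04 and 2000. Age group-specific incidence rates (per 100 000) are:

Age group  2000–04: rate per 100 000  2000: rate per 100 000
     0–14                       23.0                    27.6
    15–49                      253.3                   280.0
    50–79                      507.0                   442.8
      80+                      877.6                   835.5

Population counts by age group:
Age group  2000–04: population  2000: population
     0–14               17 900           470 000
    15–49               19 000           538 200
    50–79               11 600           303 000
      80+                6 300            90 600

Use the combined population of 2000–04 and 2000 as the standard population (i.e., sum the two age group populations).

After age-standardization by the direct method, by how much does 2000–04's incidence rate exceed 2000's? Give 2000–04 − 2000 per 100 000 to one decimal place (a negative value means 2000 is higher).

Combined standard total = 1 456 600; weights = 0.3350, 0.3825, 0.2160, 0.0665.
2000–04: 0.3350×23.0 + 0.3825×253.3 + 0.2160×507.0 + 0.0665×877.6 = 272.4853 per 100 000.
2000: 0.3350×27.6 + 0.3825×280.0 + 0.2160×442.8 + 0.0665×835.5 = 267.5730 per 100 000.
Difference = 272.4853 − 267.5730 = 4.9123.

4.9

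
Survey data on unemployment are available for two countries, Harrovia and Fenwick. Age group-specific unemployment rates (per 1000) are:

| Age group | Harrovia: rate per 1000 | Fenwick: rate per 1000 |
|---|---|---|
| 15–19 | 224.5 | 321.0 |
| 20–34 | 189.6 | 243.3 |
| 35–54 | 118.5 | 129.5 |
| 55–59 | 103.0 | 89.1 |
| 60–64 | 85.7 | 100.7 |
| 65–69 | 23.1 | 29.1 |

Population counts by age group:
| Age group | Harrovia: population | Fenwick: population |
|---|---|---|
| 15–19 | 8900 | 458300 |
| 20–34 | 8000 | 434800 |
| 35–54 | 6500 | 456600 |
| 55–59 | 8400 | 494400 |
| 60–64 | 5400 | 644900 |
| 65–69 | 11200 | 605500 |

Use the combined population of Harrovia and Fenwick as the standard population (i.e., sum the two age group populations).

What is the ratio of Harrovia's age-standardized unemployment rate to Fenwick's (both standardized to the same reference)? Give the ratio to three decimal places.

Combined standard total = 3142900; weights = 0.1487, 0.1409, 0.1473, 0.1600, 0.2069, 0.1962.
Harrovia: 0.1487×224.5 + 0.1409×189.6 + 0.1473×118.5 + 0.1600×103.0 + 0.2069×85.7 + 0.1962×23.1 = 116.2886 per 1000.
Fenwick: 0.1487×321.0 + 0.1409×243.3 + 0.1473×129.5 + 0.1600×89.1 + 0.2069×100.7 + 0.1962×29.1 = 141.8774 per 1000.
Ratio = 116.2886 ÷ 141.8774 = 0.81964.

0.820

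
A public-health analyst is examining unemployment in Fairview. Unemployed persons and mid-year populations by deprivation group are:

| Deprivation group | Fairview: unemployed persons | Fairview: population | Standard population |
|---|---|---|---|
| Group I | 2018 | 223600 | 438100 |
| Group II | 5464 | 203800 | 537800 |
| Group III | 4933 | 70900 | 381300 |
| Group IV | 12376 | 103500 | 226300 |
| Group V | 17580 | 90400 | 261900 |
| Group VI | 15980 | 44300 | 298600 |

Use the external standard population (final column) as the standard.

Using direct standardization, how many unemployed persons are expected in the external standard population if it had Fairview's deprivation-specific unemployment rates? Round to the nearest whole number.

Deprivation-specific rates per 1000 for Fairview: 9.025, 26.811, 69.577, 119.575, 194.469, 360.722.
Expected unemployed persons = Σ (standard pop × deprivation-specific rate ÷ 1000)
= 438100×9.025/1000 + 537800×26.811/1000 + 381300×69.577/1000 + 226300×119.575/1000 + 261900×194.469/1000 + 298600×360.722/1000
= 3953.87 + 14418.74 + 26529.66 + 27059.80 + 50931.44 + 107711.69 = 230605.20.

230605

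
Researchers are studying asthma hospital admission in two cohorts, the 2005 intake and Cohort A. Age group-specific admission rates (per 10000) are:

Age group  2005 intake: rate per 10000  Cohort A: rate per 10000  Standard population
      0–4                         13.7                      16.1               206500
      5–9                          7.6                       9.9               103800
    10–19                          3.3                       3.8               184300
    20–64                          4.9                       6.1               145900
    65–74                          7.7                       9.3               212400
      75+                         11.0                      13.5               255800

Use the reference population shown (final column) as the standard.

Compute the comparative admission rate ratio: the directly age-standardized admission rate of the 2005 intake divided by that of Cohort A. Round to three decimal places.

0.826

Standard total = 1108700; weights = 0.1863, 0.0936, 0.1662, 0.1316, 0.1916, 0.2307.
The 2005 intake: 0.1863×13.7 + 0.0936×7.6 + 0.1662×3.3 + 0.1316×4.9 + 0.1916×7.7 + 0.2307×11.0 = 8.4697 per 10000.
Cohort A: 0.1863×16.1 + 0.0936×9.9 + 0.1662×3.8 + 0.1316×6.1 + 0.1916×9.3 + 0.2307×13.5 = 10.2564 per 10000.
Ratio = 8.4697 ÷ 10.2564 = 0.82580.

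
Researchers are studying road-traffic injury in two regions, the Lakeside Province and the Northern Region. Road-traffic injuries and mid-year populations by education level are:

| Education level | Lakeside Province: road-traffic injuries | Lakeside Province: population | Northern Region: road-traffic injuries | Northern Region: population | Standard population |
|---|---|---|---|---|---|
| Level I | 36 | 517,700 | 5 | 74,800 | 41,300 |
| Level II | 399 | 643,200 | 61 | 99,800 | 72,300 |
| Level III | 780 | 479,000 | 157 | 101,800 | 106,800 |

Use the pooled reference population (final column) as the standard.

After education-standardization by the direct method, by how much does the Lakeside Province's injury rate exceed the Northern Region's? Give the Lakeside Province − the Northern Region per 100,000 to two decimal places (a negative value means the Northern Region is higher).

Education-specific rates per 100,000 for the Lakeside Province: 6.95, 62.03, 162.84.
For the Northern Region: 6.68, 61.12, 154.22.
Standard total = 220,400; weights = 0.1874, 0.3280, 0.4846.
The Lakeside Province: 0.1874×6.95 + 0.3280×62.03 + 0.4846×162.84 = 100.5601 per 100,000.
The Northern Region: 0.1874×6.68 + 0.3280×61.12 + 0.4846×154.22 = 96.0360 per 100,000.
Difference = 100.5601 − 96.0360 = 4.5242.

4.52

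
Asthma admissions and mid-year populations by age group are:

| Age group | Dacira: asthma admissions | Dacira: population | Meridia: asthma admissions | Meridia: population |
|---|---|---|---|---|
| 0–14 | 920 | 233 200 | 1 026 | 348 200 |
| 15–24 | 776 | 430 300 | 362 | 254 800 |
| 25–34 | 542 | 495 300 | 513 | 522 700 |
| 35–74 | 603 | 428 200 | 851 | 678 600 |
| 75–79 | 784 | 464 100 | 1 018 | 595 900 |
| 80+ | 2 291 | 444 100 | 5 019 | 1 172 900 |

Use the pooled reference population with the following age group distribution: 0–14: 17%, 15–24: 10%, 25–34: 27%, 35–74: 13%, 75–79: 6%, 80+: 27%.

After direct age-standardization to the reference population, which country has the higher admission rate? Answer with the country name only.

Age-specific rates per 10 000 for Dacira: 39.45, 18.03, 10.94, 14.08, 16.89, 51.59.
For Meridia: 29.47, 14.21, 9.81, 12.54, 17.08, 42.79.
Standard weights: 0.17, 0.10, 0.27, 0.13, 0.06, 0.27.
Dacira: 0.1700×39.45 + 0.1000×18.03 + 0.2700×10.94 + 0.1300×14.08 + 0.0600×16.89 + 0.2700×51.59 = 28.2375 per 10 000.
Meridia: 0.1700×29.47 + 0.1000×14.21 + 0.2700×9.81 + 0.1300×12.54 + 0.0600×17.08 + 0.2700×42.79 = 23.2887 per 10 000.
The crude rates (23.71 vs 24.60) would put Meridia higher, but that reflects its age composition; once standardized to a common age structure, Dacira has the higher underlying rate.

Dacira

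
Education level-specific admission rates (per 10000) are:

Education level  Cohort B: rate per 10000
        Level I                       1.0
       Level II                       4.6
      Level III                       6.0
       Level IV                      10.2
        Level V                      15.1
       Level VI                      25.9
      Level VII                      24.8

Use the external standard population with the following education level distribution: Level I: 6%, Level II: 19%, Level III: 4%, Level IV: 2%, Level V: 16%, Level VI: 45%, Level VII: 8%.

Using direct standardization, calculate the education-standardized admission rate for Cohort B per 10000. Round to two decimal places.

Standard weights: 0.06, 0.19, 0.04, 0.02, 0.16, 0.45, 0.08.
Standardized rate: 0.0600×1.0 + 0.1900×4.6 + 0.0400×6.0 + 0.0200×10.2 + 0.1600×15.1 + 0.4500×25.9 + 0.0800×24.8 = 17.4330 per 10000.

17.43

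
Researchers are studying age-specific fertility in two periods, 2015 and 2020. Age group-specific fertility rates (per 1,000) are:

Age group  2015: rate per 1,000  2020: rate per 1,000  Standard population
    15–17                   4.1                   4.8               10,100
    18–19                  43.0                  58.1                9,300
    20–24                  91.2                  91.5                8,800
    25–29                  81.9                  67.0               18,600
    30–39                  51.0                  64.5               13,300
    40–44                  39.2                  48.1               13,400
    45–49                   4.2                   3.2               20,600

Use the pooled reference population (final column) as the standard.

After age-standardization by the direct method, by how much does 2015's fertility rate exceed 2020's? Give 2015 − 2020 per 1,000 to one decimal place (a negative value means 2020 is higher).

-1.6

Standard total = 94,100; weights = 0.1073, 0.0988, 0.0935, 0.1977, 0.1413, 0.1424, 0.2189.
2015: 0.1073×4.1 + 0.0988×43.0 + 0.0935×91.2 + 0.1977×81.9 + 0.1413×51.0 + 0.1424×39.2 + 0.2189×4.2 = 43.1170 per 1,000.
2020: 0.1073×4.8 + 0.0988×58.1 + 0.0935×91.5 + 0.1977×67.0 + 0.1413×64.5 + 0.1424×48.1 + 0.2189×3.2 = 44.7239 per 1,000.
Difference = 43.1170 − 44.7239 = -1.6069.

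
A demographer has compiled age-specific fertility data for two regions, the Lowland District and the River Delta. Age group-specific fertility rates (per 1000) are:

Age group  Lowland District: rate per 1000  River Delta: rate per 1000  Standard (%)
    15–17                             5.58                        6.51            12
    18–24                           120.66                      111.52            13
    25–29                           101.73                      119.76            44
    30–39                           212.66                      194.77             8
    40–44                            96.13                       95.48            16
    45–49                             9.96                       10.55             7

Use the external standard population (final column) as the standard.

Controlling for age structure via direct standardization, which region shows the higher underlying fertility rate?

Standard weights: 0.12, 0.13, 0.44, 0.08, 0.16, 0.07.
The Lowland District: 0.1200×5.58 + 0.1300×120.66 + 0.4400×101.73 + 0.0800×212.66 + 0.1600×96.13 + 0.0700×9.96 = 94.2074 per 1000.
The River Delta: 0.1200×6.51 + 0.1300×111.52 + 0.4400×119.76 + 0.0800×194.77 + 0.1600×95.48 + 0.0700×10.55 = 99.5701 per 1000.

River Delta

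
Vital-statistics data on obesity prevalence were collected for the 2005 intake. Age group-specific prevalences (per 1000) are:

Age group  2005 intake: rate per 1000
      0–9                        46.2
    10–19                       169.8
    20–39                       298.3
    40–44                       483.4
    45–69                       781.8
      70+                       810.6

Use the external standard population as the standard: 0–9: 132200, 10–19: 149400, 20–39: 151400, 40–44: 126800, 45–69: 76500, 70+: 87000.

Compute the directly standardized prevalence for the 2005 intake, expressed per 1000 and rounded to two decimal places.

Standard total = 723300; weights = 0.1828, 0.2066, 0.2093, 0.1753, 0.1058, 0.1203.
Standardized rate: 0.1828×46.2 + 0.2066×169.8 + 0.2093×298.3 + 0.1753×483.4 + 0.1058×781.8 + 0.1203×810.6 = 370.8882 per 1000.

370.89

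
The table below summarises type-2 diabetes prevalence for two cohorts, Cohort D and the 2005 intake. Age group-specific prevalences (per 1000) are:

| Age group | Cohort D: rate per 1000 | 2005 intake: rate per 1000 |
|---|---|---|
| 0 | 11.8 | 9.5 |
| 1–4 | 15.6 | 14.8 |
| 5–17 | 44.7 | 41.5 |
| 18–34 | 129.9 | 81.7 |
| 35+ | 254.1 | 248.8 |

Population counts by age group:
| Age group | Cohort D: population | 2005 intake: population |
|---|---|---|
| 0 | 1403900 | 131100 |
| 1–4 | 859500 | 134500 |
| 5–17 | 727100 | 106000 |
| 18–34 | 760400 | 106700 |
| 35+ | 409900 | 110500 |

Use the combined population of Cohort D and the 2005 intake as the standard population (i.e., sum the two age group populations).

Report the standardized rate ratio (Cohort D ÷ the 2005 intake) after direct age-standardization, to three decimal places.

1.195

Combined standard total = 4749600; weights = 0.3232, 0.2093, 0.1754, 0.1826, 0.1096.
Cohort D: 0.3232×11.8 + 0.2093×15.6 + 0.1754×44.7 + 0.1826×129.9 + 0.1096×254.1 = 66.4748 per 1000.
The 2005 intake: 0.3232×9.5 + 0.2093×14.8 + 0.1754×41.5 + 0.1826×81.7 + 0.1096×248.8 = 55.6226 per 1000.
Ratio = 66.4748 ÷ 55.6226 = 1.19511.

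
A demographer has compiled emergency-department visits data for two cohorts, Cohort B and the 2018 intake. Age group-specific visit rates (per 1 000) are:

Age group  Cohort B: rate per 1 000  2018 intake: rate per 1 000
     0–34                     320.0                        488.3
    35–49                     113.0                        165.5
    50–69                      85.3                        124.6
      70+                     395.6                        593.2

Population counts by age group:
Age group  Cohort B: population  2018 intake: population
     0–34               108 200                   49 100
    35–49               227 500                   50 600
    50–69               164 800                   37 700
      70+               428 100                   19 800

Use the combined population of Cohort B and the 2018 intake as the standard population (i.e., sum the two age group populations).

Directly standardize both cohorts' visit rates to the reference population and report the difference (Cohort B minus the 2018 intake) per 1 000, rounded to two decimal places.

Combined standard total = 1 085 800; weights = 0.1449, 0.2561, 0.1865, 0.4125.
Cohort B: 0.1449×320.0 + 0.2561×113.0 + 0.1865×85.3 + 0.4125×395.6 = 254.3966 per 1 000.
The 2018 intake: 0.1449×488.3 + 0.2561×165.5 + 0.1865×124.6 + 0.4125×593.2 = 381.0655 per 1 000.
Difference = 254.3966 − 381.0655 = -126.6689.

-126.67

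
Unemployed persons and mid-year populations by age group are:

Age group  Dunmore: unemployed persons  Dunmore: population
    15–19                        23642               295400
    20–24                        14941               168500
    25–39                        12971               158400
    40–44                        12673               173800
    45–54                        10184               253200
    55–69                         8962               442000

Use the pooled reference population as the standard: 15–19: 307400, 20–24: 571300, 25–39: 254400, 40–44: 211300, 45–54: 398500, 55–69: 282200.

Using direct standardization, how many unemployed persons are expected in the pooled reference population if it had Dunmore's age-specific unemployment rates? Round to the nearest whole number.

133250

Age-specific rates per 1000 for Dunmore: 80.034, 88.671, 81.888, 72.917, 40.221, 20.276.
Expected unemployed persons = Σ (standard pop × age-specific rate ÷ 1000)
= 307400×80.034/1000 + 571300×88.671/1000 + 254400×81.888/1000 + 211300×72.917/1000 + 398500×40.221/1000 + 282200×20.276/1000
= 24602.41 + 50657.53 + 20832.21 + 15407.39 + 16028.14 + 5721.89 = 133249.57.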